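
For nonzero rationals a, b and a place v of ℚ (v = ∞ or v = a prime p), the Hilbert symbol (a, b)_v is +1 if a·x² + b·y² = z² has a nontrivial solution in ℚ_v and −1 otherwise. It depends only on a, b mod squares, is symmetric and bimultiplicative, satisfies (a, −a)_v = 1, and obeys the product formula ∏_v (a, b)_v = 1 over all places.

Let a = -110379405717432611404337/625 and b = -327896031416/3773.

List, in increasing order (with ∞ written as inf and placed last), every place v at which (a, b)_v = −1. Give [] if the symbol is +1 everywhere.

[7, 11, 19, 29, 31, inf]

Mod squares: a ≡ -45353, b ≡ -60500902. Check v ∈ {∞, 2, 5, 7, 11, 17, 19, 23, 29, 31}.
v=5: a=5^-4·(≡3), b=5^0·(≡3) mod 5; (3|5)=-1, (3|5)=-1; (−1)^{-4·0·2}·(-1)^0·(-1)^-4 = +1.
v=17: a=17^0·(≡14), b=17^2·(≡14) mod 17; (14|17)=-1, (14|17)=-1; (−1)^{0·2·8}·(-1)^2·(-1)^0 = +1.
v=11: a=11^3·(≡6), b=11^-1·(≡7) mod 11; (6|11)=-1, (7|11)=-1; (−1)^{3·-1·5}·(-1)^-1·(-1)^3 = -1.
v=31: a=31^3·(≡8), b=31^1·(≡8) mod 31; (8|31)=+1, (8|31)=+1; (−1)^{3·1·15}·(+1)^1·(+1)^3 = -1.
v=7: a=7^1·(≡3), b=7^-3·(≡3) mod 7; (3|7)=-1, (3|7)=-1; (−1)^{1·-3·3}·(-1)^-3·(-1)^1 = -1.
v=29: a=29^2·(≡12), b=29^1·(≡13) mod 29; (12|29)=-1, (13|29)=+1; (−1)^{2·1·14}·(-1)^1·(+1)^2 = -1.
v=2: v_2(a)=0, v_2(b)=3; units ≡ 7, 5 (mod 8); ε·ε+αω+βω = 1·0+0·1+3·0 ≡ 0  ⇒  (a,b)_2 = +1.
v=23: a=23^2·(≡13), b=23^1·(≡18) mod 23; (13|23)=+1, (18|23)=+1; (−1)^{2·1·11}·(+1)^1·(+1)^2 = +1.
v=19: a=19^7·(≡5), b=19^3·(≡1) mod 19; (5|19)=+1, (1|19)=+1; (−1)^{7·3·9}·(+1)^3·(+1)^7 = -1.
v=∞: -45353 < 0 and -60500902 < 0  ⇒  (a,b)_∞ = -1.
(-45353, -60500902 / ℚ) ramifies at {7, 11, 19, 29, 31, ∞}: a division algebra.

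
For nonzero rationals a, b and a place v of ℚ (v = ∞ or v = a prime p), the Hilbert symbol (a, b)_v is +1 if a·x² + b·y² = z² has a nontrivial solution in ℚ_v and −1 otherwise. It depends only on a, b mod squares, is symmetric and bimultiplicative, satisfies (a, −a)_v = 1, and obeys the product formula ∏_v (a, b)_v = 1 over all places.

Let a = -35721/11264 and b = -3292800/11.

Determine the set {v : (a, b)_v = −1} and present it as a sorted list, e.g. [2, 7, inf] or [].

[2, 7, 11, inf]

Mod squares: a ≡ -11, b ≡ -462. Check v ∈ {∞, 2, 3, 5, 7, 11}.
v=11: a=11^-1·(≡7), b=11^-1·(≡6) mod 11; (7|11)=-1, (6|11)=-1; (−1)^{-1·-1·5}·(-1)^-1·(-1)^-1 = -1.
v=7: a=7^2·(≡6), b=7^3·(≡1) mod 7; (6|7)=-1, (1|7)=+1; (−1)^{2·3·3}·(-1)^3·(+1)^2 = -1.
v=2: v_2(a)=-10, v_2(b)=7; units ≡ 5, 1 (mod 8); ε·ε+αω+βω = 0·0+-10·0+7·1 ≡ 1  ⇒  (a,b)_2 = -1.
v=3: a=3^6·(≡1), b=3^1·(≡2) mod 3; (1|3)=+1, (2|3)=-1; (−1)^{6·1·1}·(+1)^1·(-1)^6 = +1.
v=5: a=5^0·(≡1), b=5^2·(≡3) mod 5; (1|5)=+1, (3|5)=-1; (−1)^{0·2·2}·(+1)^2·(-1)^0 = +1.
v=∞: -11 < 0 and -462 < 0  ⇒  (a,b)_∞ = -1.
Ram(-11, -462) = {2, 7, 11, ∞}; no ℚ_2-point on the conic.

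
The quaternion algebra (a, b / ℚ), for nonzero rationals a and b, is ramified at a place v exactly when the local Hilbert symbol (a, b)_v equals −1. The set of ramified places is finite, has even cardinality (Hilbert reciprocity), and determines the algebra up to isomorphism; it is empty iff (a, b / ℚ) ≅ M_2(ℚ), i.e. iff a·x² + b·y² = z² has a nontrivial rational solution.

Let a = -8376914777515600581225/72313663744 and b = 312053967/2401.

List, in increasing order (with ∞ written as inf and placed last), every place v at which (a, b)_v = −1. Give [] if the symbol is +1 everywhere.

Mod squares: a ≡ -3441, b ≡ 25327. Check v ∈ {∞, 2, 3, 5, 7, 19, 31, 37, 43}.
v=19: a=19^2·(≡5), b=19^1·(≡12) mod 19; (5|19)=+1, (12|19)=-1; (−1)^{2·1·9}·(+1)^1·(-1)^2 = +1.
v=37: a=37^5·(≡18), b=37^2·(≡22) mod 37; (18|37)=-1, (22|37)=-1; (−1)^{5·2·18}·(-1)^2·(-1)^5 = -1.
v=2: v_2(a)=-8, v_2(b)=0; units ≡ 7, 7 (mod 8); ε·ε+αω+βω = 1·1+-8·0+0·0 ≡ 1  ⇒  (a,b)_2 = -1.
v=43: a=43^2·(≡42), b=43^1·(≡12) mod 43; (42|43)=-1, (12|43)=-1; (−1)^{2·1·21}·(-1)^1·(-1)^2 = -1.
v=7: a=7^-10·(≡3), b=7^-4·(≡1) mod 7; (3|7)=-1, (1|7)=+1; (−1)^{-10·-4·3}·(-1)^-4·(+1)^-10 = +1.
v=3: a=3^5·(≡2), b=3^2·(≡1) mod 3; (2|3)=-1, (1|3)=+1; (−1)^{5·2·1}·(-1)^2·(+1)^5 = +1.
v=5: a=5^2·(≡4), b=5^0·(≡2) mod 5; (4|5)=+1, (2|5)=-1; (−1)^{2·0·2}·(+1)^0·(-1)^2 = +1.
v=∞: -3441 < 0 and 25327 > 0  ⇒  (a,b)_∞ = +1.
v=31: a=31^3·(≡21), b=31^1·(≡11) mod 31; (21|31)=-1, (11|31)=-1; (−1)^{3·1·15}·(-1)^1·(-1)^3 = -1.
(-3441, 25327 / ℚ) ramifies at {2, 31, 37, 43}: a division algebra.

[2, 31, 37, 43]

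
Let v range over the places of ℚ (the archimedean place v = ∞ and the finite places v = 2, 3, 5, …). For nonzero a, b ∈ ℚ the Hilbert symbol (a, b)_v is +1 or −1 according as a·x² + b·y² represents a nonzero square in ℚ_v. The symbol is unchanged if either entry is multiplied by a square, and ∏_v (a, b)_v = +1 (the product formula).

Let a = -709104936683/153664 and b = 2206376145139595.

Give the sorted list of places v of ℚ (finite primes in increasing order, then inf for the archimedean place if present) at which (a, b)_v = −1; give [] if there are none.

Mod squares: a ≡ -1062347, b ≡ 1955. Check v ∈ {∞, 2, 5, 7, 11, 13, 17, 19, 23, 43}.
v=5: a=5^0·(≡3), b=5^1·(≡4) mod 5; (3|5)=-1, (4|5)=+1; (−1)^{0·1·2}·(-1)^1·(+1)^0 = -1.
v=7: a=7^-4·(≡4), b=7^0·(≡2) mod 7; (4|7)=+1, (2|7)=+1; (−1)^{-4·0·3}·(+1)^0·(+1)^-4 = +1.
v=13: a=13^1·(≡12), b=13^2·(≡5) mod 13; (12|13)=+1, (5|13)=-1; (−1)^{1·2·6}·(+1)^2·(-1)^1 = -1.
v=17: a=17^1·(≡1), b=17^3·(≡13) mod 17; (1|17)=+1, (13|17)=+1; (−1)^{1·3·8}·(+1)^3·(+1)^1 = +1.
v=19: a=19^3·(≡16), b=19^2·(≡6) mod 19; (16|19)=+1, (6|19)=+1; (−1)^{3·2·9}·(+1)^2·(+1)^3 = +1.
v=2: v_2(a)=-6, v_2(b)=0; units ≡ 5, 3 (mod 8); ε·ε+αω+βω = 0·1+-6·1+0·1 ≡ 0  ⇒  (a,b)_2 = +1.
v=23: a=23^1·(≡16), b=23^3·(≡9) mod 23; (16|23)=+1, (9|23)=+1; (−1)^{1·3·11}·(+1)^3·(+1)^1 = -1.
v=11: a=11^1·(≡1), b=11^2·(≡6) mod 11; (1|11)=+1, (6|11)=-1; (−1)^{1·2·5}·(+1)^2·(-1)^1 = -1.
v=43: a=43^2·(≡35), b=43^0·(≡12) mod 43; (35|43)=+1, (12|43)=-1; (−1)^{2·0·21}·(+1)^0·(-1)^2 = +1.
v=∞: -1062347 < 0 and 1955 > 0  ⇒  (a,b)_∞ = +1.
(-1062347, 1955 / ℚ) ramifies at {5, 11, 13, 23}: a division algebra.

[5, 11, 13, 23]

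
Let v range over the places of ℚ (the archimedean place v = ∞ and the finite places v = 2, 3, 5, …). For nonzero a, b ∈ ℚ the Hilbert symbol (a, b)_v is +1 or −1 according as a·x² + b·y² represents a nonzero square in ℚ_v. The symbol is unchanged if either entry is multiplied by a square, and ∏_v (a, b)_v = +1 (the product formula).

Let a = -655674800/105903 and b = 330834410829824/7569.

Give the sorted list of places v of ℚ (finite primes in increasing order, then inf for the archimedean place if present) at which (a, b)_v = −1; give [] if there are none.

[7, 11]

(a, b) ≡ (-94829, 9614) mod (ℚ^×)²; places V = {2, 3, 5, 7, 11, 17, 19, 23, 29, 31, 41, ∞}.
(a,b)_5: α=2, u≡1; β=0, v≡1 (mod 5); (1|5)=+1, (1|5)=+1; sign (−1)^0·+1^0·+1^2 = +1.
(a,b)_∞: sgn(-94829)=−, sgn(9614)=+, so +1.
(a,b)_29: α=0, u≡5; β=-2, v≡19 (mod 29); (5|29)=+1, (19|29)=-1; sign (−1)^0·+1^-2·-1^0 = +1.
(a,b)_7: α=-1, u≡5; β=0, v≡3 (mod 7); (5|7)=-1, (3|7)=-1; sign (−1)^0·-1^0·-1^-1 = -1.
(a,b)_3: α=-2, u≡1; β=-2, v≡2 (mod 3); (1|3)=+1, (2|3)=-1; sign (−1)^0·+1^-2·-1^-2 = +1.
(a,b)_31: α=1, u≡5; β=2, v≡7 (mod 31); (5|31)=+1, (7|31)=+1; sign (−1)^0·+1^2·+1^1 = +1.
(a,b)_41: α=-2, u≡33; β=0, v≡33 (mod 41); (33|41)=+1, (33|41)=+1; sign (−1)^0·+1^0·+1^-2 = +1.
(a,b)_19: α=1, u≡17; β=1, v≡8 (mod 19); (17|19)=+1, (8|19)=-1; sign (−1)^1·+1^1·-1^1 = +1.
(a,b)_23: α=1, u≡17; β=1, v≡1 (mod 23); (17|23)=-1, (1|23)=+1; sign (−1)^1·-1^1·+1^1 = +1.
(a,b)_17: α=0, u≡7; β=2, v≡9 (mod 17); (7|17)=-1, (9|17)=+1; sign (−1)^0·-1^2·+1^0 = +1.
(a,b)_11: α=2, u≡7; β=3, v≡5 (mod 11); (7|11)=-1, (5|11)=+1; sign (−1)^0·-1^3·+1^2 = -1.
(a,b)_2: α=4, β=11; u≡3, v≡7 (mod 8); ε(u)ε(v)=1·1, αω(v)=4·0, βω(u)=11·1; sum ≡ 0  ⇒  +1.
Ram(-94829, 9614) = {7, 11}; no ℚ_7-point on the conic.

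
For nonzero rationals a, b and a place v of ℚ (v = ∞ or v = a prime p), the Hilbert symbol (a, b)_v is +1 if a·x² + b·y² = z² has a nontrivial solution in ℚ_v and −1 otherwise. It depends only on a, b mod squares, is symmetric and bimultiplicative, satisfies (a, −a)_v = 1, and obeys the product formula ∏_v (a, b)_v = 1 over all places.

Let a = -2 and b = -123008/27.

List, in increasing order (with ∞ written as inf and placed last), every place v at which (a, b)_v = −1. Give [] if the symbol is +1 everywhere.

[2, inf]

Mod squares: a ≡ -2, b ≡ -6. Check v ∈ {∞, 2, 3, 31}.
v=3: a=3^0·(≡1), b=3^-3·(≡1) mod 3; (1|3)=+1, (1|3)=+1; (−1)^{0·-3·1}·(+1)^-3·(+1)^0 = +1.
v=2: v_2(a)=1, v_2(b)=7; units ≡ 7, 5 (mod 8); ε·ε+αω+βω = 1·0+1·1+7·0 ≡ 1  ⇒  (a,b)_2 = -1.
v=∞: -2 < 0 and -6 < 0  ⇒  (a,b)_∞ = -1.
v=31: a=31^0·(≡29), b=31^2·(≡1) mod 31; (29|31)=-1, (1|31)=+1; (−1)^{0·2·15}·(-1)^2·(+1)^0 = +1.
Ram(-2, -6) = {2, ∞}; no ℚ_2-point on the conic.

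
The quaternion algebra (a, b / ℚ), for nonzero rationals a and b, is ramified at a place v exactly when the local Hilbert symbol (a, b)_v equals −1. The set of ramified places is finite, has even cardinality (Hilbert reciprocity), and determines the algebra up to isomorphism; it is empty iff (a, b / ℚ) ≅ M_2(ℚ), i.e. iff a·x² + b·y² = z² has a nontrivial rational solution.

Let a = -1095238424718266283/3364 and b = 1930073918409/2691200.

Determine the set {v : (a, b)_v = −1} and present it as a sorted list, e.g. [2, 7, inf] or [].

[2, 3]

Mod squares: a ≡ -3, b ≡ 3458. Check v ∈ {∞, 2, 3, 5, 7, 13, 19, 29, 37, 43}.
v=37: a=37^0·(≡9), b=37^2·(≡31) mod 37; (9|37)=+1, (31|37)=-1; (−1)^{0·2·18}·(+1)^2·(-1)^0 = +1.
v=3: a=3^7·(≡2), b=3^2·(≡2) mod 3; (2|3)=-1, (2|3)=-1; (−1)^{7·2·1}·(-1)^2·(-1)^7 = -1.
v=2: v_2(a)=-2, v_2(b)=-7; units ≡ 5, 1 (mod 8); ε·ε+αω+βω = 0·0+-2·0+-7·1 ≡ 1  ⇒  (a,b)_2 = -1.
v=29: a=29^-2·(≡3), b=29^-2·(≡22) mod 29; (3|29)=-1, (22|29)=+1; (−1)^{-2·-2·14}·(-1)^-2·(+1)^-2 = +1.
v=∞: -3 < 0 and 3458 > 0  ⇒  (a,b)_∞ = +1.
v=43: a=43^4·(≡25), b=43^2·(≡19) mod 43; (25|43)=+1, (19|43)=-1; (−1)^{4·2·21}·(+1)^2·(-1)^4 = +1.
v=7: a=7^4·(≡4), b=7^3·(≡2) mod 7; (4|7)=+1, (2|7)=+1; (−1)^{4·3·3}·(+1)^3·(+1)^4 = +1.
v=13: a=13^2·(≡4), b=13^1·(≡11) mod 13; (4|13)=+1, (11|13)=-1; (−1)^{2·1·6}·(+1)^1·(-1)^2 = +1.
v=5: a=5^0·(≡3), b=5^-2·(≡3) mod 5; (3|5)=-1, (3|5)=-1; (−1)^{0·-2·2}·(-1)^-2·(-1)^0 = +1.
v=19: a=19^2·(≡1), b=19^1·(≡9) mod 19; (1|19)=+1, (9|19)=+1; (−1)^{2·1·9}·(+1)^1·(+1)^2 = +1.
(-3, 3458 / ℚ) ramifies at {2, 3}: a division algebra.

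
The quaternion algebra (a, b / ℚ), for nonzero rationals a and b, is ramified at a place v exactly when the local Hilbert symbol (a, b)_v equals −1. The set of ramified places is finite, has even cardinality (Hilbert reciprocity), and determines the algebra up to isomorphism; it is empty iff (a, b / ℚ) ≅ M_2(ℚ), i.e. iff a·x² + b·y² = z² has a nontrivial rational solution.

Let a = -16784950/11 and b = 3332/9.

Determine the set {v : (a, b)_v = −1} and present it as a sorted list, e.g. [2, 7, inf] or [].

[11, 31]

Mod squares: a ≡ -150722, b ≡ 17. Check v ∈ {∞, 2, 3, 5, 7, 11, 13, 17, 31}.
v=3: a=3^0·(≡1), b=3^-2·(≡2) mod 3; (1|3)=+1, (2|3)=-1; (−1)^{0·-2·1}·(+1)^-2·(-1)^0 = +1.
v=2: v_2(a)=1, v_2(b)=2; units ≡ 7, 1 (mod 8); ε·ε+αω+βω = 1·0+1·0+2·0 ≡ 0  ⇒  (a,b)_2 = +1.
v=13: a=13^1·(≡8), b=13^0·(≡12) mod 13; (8|13)=-1, (12|13)=+1; (−1)^{1·0·6}·(-1)^0·(+1)^1 = +1.
v=∞: -150722 < 0 and 17 > 0  ⇒  (a,b)_∞ = +1.
v=11: a=11^-1·(≡5), b=11^0·(≡6) mod 11; (5|11)=+1, (6|11)=-1; (−1)^{-1·0·5}·(+1)^0·(-1)^-1 = -1.
v=7: a=7^2·(≡4), b=7^2·(≡6) mod 7; (4|7)=+1, (6|7)=-1; (−1)^{2·2·3}·(+1)^2·(-1)^2 = +1.
v=31: a=31^1·(≡25), b=31^0·(≡12) mod 31; (25|31)=+1, (12|31)=-1; (−1)^{1·0·15}·(+1)^0·(-1)^1 = -1.
v=5: a=5^2·(≡2), b=5^0·(≡3) mod 5; (2|5)=-1, (3|5)=-1; (−1)^{2·0·2}·(-1)^0·(-1)^2 = +1.
v=17: a=17^1·(≡4), b=17^1·(≡1) mod 17; (4|17)=+1, (1|17)=+1; (−1)^{1·1·8}·(+1)^1·(+1)^1 = +1.
|Ram(-150722, 17)| = 2, even; anisotropic at {11, 31}.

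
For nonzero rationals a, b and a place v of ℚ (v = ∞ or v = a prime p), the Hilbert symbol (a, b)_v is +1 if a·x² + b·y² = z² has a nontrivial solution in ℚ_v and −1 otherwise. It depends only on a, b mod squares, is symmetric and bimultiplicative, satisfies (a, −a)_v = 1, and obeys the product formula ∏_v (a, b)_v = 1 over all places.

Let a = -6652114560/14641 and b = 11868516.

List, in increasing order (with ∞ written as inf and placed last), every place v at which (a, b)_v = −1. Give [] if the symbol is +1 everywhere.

Mod squares: a ≡ -4810, b ≡ 329681. Check v ∈ {∞, 2, 3, 5, 7, 11, 13, 17, 37, 41, 43}.
v=2: v_2(a)=7, v_2(b)=2; units ≡ 3, 1 (mod 8); ε·ε+αω+βω = 1·0+7·0+2·1 ≡ 0  ⇒  (a,b)_2 = +1.
v=43: a=43^0·(≡9), b=43^1·(≡38) mod 43; (9|43)=+1, (38|43)=+1; (−1)^{0·1·21}·(+1)^1·(+1)^0 = +1.
v=13: a=13^1·(≡6), b=13^0·(≡10) mod 13; (6|13)=-1, (10|13)=+1; (−1)^{1·0·6}·(-1)^0·(+1)^1 = +1.
v=7: a=7^4·(≡3), b=7^0·(≡2) mod 7; (3|7)=-1, (2|7)=+1; (−1)^{4·0·3}·(-1)^0·(+1)^4 = +1.
v=5: a=5^1·(≡3), b=5^0·(≡1) mod 5; (3|5)=-1, (1|5)=+1; (−1)^{1·0·2}·(-1)^0·(+1)^1 = +1.
v=11: a=11^-4·(≡8), b=11^1·(≡10) mod 11; (8|11)=-1, (10|11)=-1; (−1)^{-4·1·5}·(-1)^1·(-1)^-4 = -1.
v=17: a=17^0·(≡15), b=17^1·(≡9) mod 17; (15|17)=+1, (9|17)=+1; (−1)^{0·1·8}·(+1)^1·(+1)^0 = +1.
v=∞: -4810 < 0 and 329681 > 0  ⇒  (a,b)_∞ = +1.
v=3: a=3^2·(≡2), b=3^2·(≡2) mod 3; (2|3)=-1, (2|3)=-1; (−1)^{2·2·1}·(-1)^2·(-1)^2 = +1.
v=37: a=37^1·(≡13), b=37^0·(≡26) mod 37; (13|37)=-1, (26|37)=+1; (−1)^{1·0·18}·(-1)^0·(+1)^1 = +1.
v=41: a=41^0·(≡35), b=41^1·(≡16) mod 41; (35|41)=-1, (16|41)=+1; (−1)^{0·1·20}·(-1)^1·(+1)^0 = -1.
Ram(-4810, 329681) = {11, 41}; no ℚ_11-point on the conic.

[11, 41]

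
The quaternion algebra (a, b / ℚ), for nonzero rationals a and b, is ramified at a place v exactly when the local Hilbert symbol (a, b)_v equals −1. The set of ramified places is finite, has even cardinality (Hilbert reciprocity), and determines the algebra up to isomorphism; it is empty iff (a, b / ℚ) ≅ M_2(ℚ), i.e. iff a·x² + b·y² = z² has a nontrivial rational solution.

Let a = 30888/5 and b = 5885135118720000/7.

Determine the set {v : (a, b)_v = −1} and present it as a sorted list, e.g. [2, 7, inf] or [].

[3, 7, 11, 13]

Mod squares: a ≡ 4290, b ≡ 1001. Check v ∈ {∞, 2, 3, 5, 7, 11, 13}.
v=5: a=5^-1·(≡3), b=5^4·(≡1) mod 5; (3|5)=-1, (1|5)=+1; (−1)^{-1·4·2}·(-1)^4·(+1)^-1 = +1.
v=11: a=11^1·(≡5), b=11^3·(≡9) mod 11; (5|11)=+1, (9|11)=+1; (−1)^{1·3·5}·(+1)^3·(+1)^1 = -1.
v=∞: 4290 > 0 and 1001 > 0  ⇒  (a,b)_∞ = +1.
v=7: a=7^0·(≡5), b=7^-1·(≡3) mod 7; (5|7)=-1, (3|7)=-1; (−1)^{0·-1·3}·(-1)^-1·(-1)^0 = -1.
v=3: a=3^3·(≡2), b=3^12·(≡2) mod 3; (2|3)=-1, (2|3)=-1; (−1)^{3·12·1}·(-1)^12·(-1)^3 = -1.
v=2: v_2(a)=3, v_2(b)=10; units ≡ 1, 1 (mod 8); ε·ε+αω+βω = 0·0+3·0+10·0 ≡ 0  ⇒  (a,b)_2 = +1.
v=13: a=13^1·(≡2), b=13^1·(≡9) mod 13; (2|13)=-1, (9|13)=+1; (−1)^{1·1·6}·(-1)^1·(+1)^1 = -1.
Ram(4290, 1001) = {3, 7, 11, 13}; no ℚ_3-point on the conic.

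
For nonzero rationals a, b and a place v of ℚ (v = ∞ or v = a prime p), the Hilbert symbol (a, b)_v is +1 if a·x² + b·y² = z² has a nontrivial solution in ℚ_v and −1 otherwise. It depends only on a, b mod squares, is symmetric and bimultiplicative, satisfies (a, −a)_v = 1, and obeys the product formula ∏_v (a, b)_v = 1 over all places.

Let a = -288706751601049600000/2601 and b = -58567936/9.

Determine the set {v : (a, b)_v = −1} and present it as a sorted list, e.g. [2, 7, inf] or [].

[2, 7, 13, 23, 29, inf]

(a, b) ≡ (-86710, -4669) mod (ℚ^×)²; places V = {2, 3, 5, 7, 13, 17, 23, 29, ∞}.
(a,b)_13: α=1, u≡9; β=0, v≡6 (mod 13); (9|13)=+1, (6|13)=-1; sign (−1)^0·+1^0·-1^1 = -1.
(a,b)_7: α=4, u≡3; β=3, v≡3 (mod 7); (3|7)=-1, (3|7)=-1; sign (−1)^0·-1^3·-1^4 = -1.
(a,b)_2: α=23, β=8; u≡5, v≡3 (mod 8); ε(u)ε(v)=0·1, αω(v)=23·1, βω(u)=8·1; sum ≡ 1  ⇒  -1.
(a,b)_23: α=3, u≡13; β=1, v≡4 (mod 23); (13|23)=+1, (4|23)=+1; sign (−1)^1·+1^1·+1^3 = -1.
(a,b)_∞: sgn(-86710)=−, sgn(-4669)=−, so -1.
(a,b)_17: α=-2, u≡7; β=0, v≡10 (mod 17); (7|17)=-1, (10|17)=-1; sign (−1)^0·-1^0·-1^-2 = +1.
(a,b)_29: α=1, u≡11; β=1, v≡7 (mod 29); (11|29)=-1, (7|29)=+1; sign (−1)^0·-1^1·+1^1 = -1.
(a,b)_5: α=5, u≡3; β=0, v≡1 (mod 5); (3|5)=-1, (1|5)=+1; sign (−1)^0·-1^0·+1^5 = +1.
(a,b)_3: α=-2, u≡2; β=-2, v≡2 (mod 3); (2|3)=-1, (2|3)=-1; sign (−1)^0·-1^-2·-1^-2 = +1.
(-86710, -4669 / ℚ) ramifies at {2, 7, 13, 23, 29, ∞}: a division algebra.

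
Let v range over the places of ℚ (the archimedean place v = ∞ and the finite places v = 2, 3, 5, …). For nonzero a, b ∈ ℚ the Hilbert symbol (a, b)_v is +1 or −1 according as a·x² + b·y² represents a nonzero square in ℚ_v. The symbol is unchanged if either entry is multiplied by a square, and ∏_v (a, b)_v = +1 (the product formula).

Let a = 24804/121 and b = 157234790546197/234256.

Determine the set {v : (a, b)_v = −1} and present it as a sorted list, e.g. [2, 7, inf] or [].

(a, b) ≡ (689, 39997) mod (ℚ^×)²; places V = {2, 3, 7, 11, 13, 23, 37, 47, 53, ∞}.
(a,b)_23: α=0, u≡17; β=1, v≡14 (mod 23); (17|23)=-1, (14|23)=-1; sign (−1)^0·-1^1·-1^0 = -1.
(a,b)_47: α=0, u≡10; β=1, v≡30 (mod 47); (10|47)=-1, (30|47)=-1; sign (−1)^0·-1^1·-1^0 = -1.
(a,b)_37: α=0, u≡31; β=1, v≡22 (mod 37); (31|37)=-1, (22|37)=-1; sign (−1)^0·-1^1·-1^0 = -1.
(a,b)_13: α=1, u≡9; β=4, v≡10 (mod 13); (9|13)=+1, (10|13)=+1; sign (−1)^0·+1^4·+1^1 = +1.
(a,b)_2: α=2, β=-4; u≡1, v≡5 (mod 8); ε(u)ε(v)=0·0, αω(v)=2·1, βω(u)=-4·0; sum ≡ 0  ⇒  +1.
(a,b)_7: α=0, u≡5; β=2, v≡5 (mod 7); (5|7)=-1, (5|7)=-1; sign (−1)^0·-1^2·-1^0 = +1.
(a,b)_3: α=2, u≡2; β=0, v≡1 (mod 3); (2|3)=-1, (1|3)=+1; sign (−1)^0·-1^0·+1^2 = +1.
(a,b)_∞: sgn(689)=+, sgn(39997)=+, so +1.
(a,b)_53: α=1, u≡10; β=2, v≡2 (mod 53); (10|53)=+1, (2|53)=-1; sign (−1)^0·+1^2·-1^1 = -1.
(a,b)_11: α=-2, u≡10; β=-4, v≡9 (mod 11); (10|11)=-1, (9|11)=+1; sign (−1)^0·-1^-4·+1^-2 = +1.
(689, 39997 / ℚ) ramifies at {23, 37, 47, 53}: a division algebra.

[23, 37, 47, 53]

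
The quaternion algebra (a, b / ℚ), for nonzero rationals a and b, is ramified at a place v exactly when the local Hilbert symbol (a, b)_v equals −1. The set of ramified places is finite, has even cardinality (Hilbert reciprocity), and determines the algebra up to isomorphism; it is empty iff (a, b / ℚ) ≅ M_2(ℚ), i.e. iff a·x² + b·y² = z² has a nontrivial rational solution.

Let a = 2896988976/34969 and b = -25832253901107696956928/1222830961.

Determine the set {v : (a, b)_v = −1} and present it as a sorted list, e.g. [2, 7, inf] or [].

(a, b) ≡ (19, -38) mod (ℚ^×)²; places V = {2, 3, 7, 11, 17, 19, ∞}.
(a,b)_2: α=4, β=9; u≡3, v≡5 (mod 8); ε(u)ε(v)=1·0, αω(v)=4·1, βω(u)=9·1; sum ≡ 1  ⇒  -1.
(a,b)_7: α=6, u≡3; β=12, v≡4 (mod 7); (3|7)=-1, (4|7)=+1; sign (−1)^0·-1^12·+1^6 = +1.
(a,b)_3: α=4, u≡1; β=12, v≡1 (mod 3); (1|3)=+1, (1|3)=+1; sign (−1)^0·+1^12·+1^4 = +1.
(a,b)_11: α=-2, u≡8; β=-4, v≡7 (mod 11); (8|11)=-1, (7|11)=-1; sign (−1)^0·-1^-4·-1^-2 = +1.
(a,b)_19: α=1, u≡11; β=3, v≡6 (mod 19); (11|19)=+1, (6|19)=+1; sign (−1)^1·+1^3·+1^1 = -1.
(a,b)_∞: sgn(19)=+, sgn(-38)=−, so +1.
(a,b)_17: α=-2, u≡2; β=-4, v≡13 (mod 17); (2|17)=+1, (13|17)=+1; sign (−1)^0·+1^-4·+1^-2 = +1.
|Ram(19, -38)| = 2, even; anisotropic at {2, 19}.

[2, 19]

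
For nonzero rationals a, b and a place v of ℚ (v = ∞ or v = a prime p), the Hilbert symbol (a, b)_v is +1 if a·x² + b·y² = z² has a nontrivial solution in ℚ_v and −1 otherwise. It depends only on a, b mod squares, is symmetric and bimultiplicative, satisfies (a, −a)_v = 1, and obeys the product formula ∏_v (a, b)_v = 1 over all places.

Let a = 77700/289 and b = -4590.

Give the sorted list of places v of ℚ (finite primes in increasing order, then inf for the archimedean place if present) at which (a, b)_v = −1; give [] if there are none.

[3, 5, 17, 37]

Mod squares: a ≡ 777, b ≡ -510. Check v ∈ {∞, 2, 3, 5, 7, 17, 37}.
v=7: a=7^1·(≡6), b=7^0·(≡2) mod 7; (6|7)=-1, (2|7)=+1; (−1)^{1·0·3}·(-1)^0·(+1)^1 = +1.
v=3: a=3^1·(≡1), b=3^3·(≡1) mod 3; (1|3)=+1, (1|3)=+1; (−1)^{1·3·1}·(+1)^3·(+1)^1 = -1.
v=37: a=37^1·(≡33), b=37^0·(≡35) mod 37; (33|37)=+1, (35|37)=-1; (−1)^{1·0·18}·(+1)^0·(-1)^1 = -1.
v=5: a=5^2·(≡2), b=5^1·(≡2) mod 5; (2|5)=-1, (2|5)=-1; (−1)^{2·1·2}·(-1)^1·(-1)^2 = -1.
v=17: a=17^-2·(≡10), b=17^1·(≡2) mod 17; (10|17)=-1, (2|17)=+1; (−1)^{-2·1·8}·(-1)^1·(+1)^-2 = -1.
v=∞: 777 > 0 and -510 < 0  ⇒  (a,b)_∞ = +1.
v=2: v_2(a)=2, v_2(b)=1; units ≡ 1, 1 (mod 8); ε·ε+αω+βω = 0·0+2·0+1·0 ≡ 0  ⇒  (a,b)_2 = +1.
|Ram(777, -510)| = 4, even; anisotropic at {3, 5, 17, 37}.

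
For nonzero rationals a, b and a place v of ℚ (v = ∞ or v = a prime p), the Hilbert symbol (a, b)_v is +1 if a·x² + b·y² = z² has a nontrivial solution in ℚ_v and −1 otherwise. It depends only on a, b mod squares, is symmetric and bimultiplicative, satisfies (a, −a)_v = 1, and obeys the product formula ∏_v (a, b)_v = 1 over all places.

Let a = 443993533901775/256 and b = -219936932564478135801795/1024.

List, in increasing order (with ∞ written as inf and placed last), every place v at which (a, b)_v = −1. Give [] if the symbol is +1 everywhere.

(a, b) ≡ (39, -1155) mod (ℚ^×)²; places V = {2, 3, 5, 7, 11, 13, ∞}.
(a,b)_11: α=6, u≡6; β=11, v≡3 (mod 11); (6|11)=-1, (3|11)=+1; sign (−1)^0·-1^11·+1^6 = -1.
(a,b)_∞: sgn(39)=+, sgn(-1155)=−, so +1.
(a,b)_5: α=2, u≡1; β=1, v≡4 (mod 5); (1|5)=+1, (4|5)=+1; sign (−1)^0·+1^1·+1^2 = +1.
(a,b)_3: α=3, u≡1; β=3, v≡2 (mod 3); (1|3)=+1, (2|3)=-1; sign (−1)^1·+1^3·-1^3 = +1.
(a,b)_2: α=-8, β=-10; u≡7, v≡5 (mod 8); ε(u)ε(v)=1·0, αω(v)=-8·1, βω(u)=-10·0; sum ≡ 0  ⇒  +1.
(a,b)_13: α=5, u≡3; β=8, v≡5 (mod 13); (3|13)=+1, (5|13)=-1; sign (−1)^0·+1^8·-1^5 = -1.
(a,b)_7: α=0, u≡1; β=1, v≡5 (mod 7); (1|7)=+1, (5|7)=-1; sign (−1)^0·+1^1·-1^0 = +1.
|Ram(39, -1155)| = 2, even; anisotropic at {11, 13}.

[11, 13]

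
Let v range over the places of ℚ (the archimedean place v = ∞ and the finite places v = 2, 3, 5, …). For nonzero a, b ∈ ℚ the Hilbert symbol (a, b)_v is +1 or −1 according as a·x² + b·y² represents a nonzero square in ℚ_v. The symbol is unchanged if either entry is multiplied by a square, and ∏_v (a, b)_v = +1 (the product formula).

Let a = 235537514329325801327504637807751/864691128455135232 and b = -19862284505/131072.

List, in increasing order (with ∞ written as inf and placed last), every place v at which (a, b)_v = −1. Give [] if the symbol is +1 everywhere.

[2, 3, 5, 31]

Mod squares: a ≡ 93, b ≡ -5890. Check v ∈ {∞, 2, 3, 5, 7, 17, 19, 31, 53}.
v=17: a=17^4·(≡9), b=17^0·(≡2) mod 17; (9|17)=+1, (2|17)=+1; (−1)^{4·0·8}·(+1)^0·(+1)^4 = +1.
v=2: v_2(a)=-58, v_2(b)=-17; units ≡ 5, 7 (mod 8); ε·ε+αω+βω = 0·1+-58·0+-17·1 ≡ 1  ⇒  (a,b)_2 = -1.
v=31: a=31^3·(≡21), b=31^1·(≡22) mod 31; (21|31)=-1, (22|31)=-1; (−1)^{3·1·15}·(-1)^1·(-1)^3 = -1.
v=19: a=19^2·(≡17), b=19^1·(≡12) mod 19; (17|19)=+1, (12|19)=-1; (−1)^{2·1·9}·(+1)^1·(-1)^2 = +1.
v=∞: 93 > 0 and -5890 < 0  ⇒  (a,b)_∞ = +1.
v=7: a=7^16·(≡1), b=7^4·(≡1) mod 7; (1|7)=+1, (1|7)=+1; (−1)^{16·4·3}·(+1)^4·(+1)^16 = +1.
v=5: a=5^0·(≡3), b=5^1·(≡2) mod 5; (3|5)=-1, (2|5)=-1; (−1)^{0·1·2}·(-1)^1·(-1)^0 = -1.
v=53: a=53^4·(≡40), b=53^2·(≡52) mod 53; (40|53)=+1, (52|53)=+1; (−1)^{4·2·26}·(+1)^2·(+1)^4 = +1.
v=3: a=3^-1·(≡1), b=3^0·(≡2) mod 3; (1|3)=+1, (2|3)=-1; (−1)^{-1·0·1}·(+1)^0·(-1)^-1 = -1.
Ram(93, -5890) = {2, 3, 5, 31}; no ℚ_2-point on the conic.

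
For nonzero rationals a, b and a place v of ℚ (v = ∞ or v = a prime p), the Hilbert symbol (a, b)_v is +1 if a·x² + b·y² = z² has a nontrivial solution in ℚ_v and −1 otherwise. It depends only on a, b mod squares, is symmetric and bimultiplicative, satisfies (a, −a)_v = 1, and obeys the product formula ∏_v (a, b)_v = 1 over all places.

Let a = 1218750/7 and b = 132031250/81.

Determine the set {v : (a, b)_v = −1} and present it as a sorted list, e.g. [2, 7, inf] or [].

(a, b) ≡ (546, 2) mod (ℚ^×)²; places V = {2, 3, 5, 7, 13, ∞}.
(a,b)_7: α=-1, u≡1; β=0, v≡2 (mod 7); (1|7)=+1, (2|7)=+1; sign (−1)^0·+1^0·+1^-1 = +1.
(a,b)_13: α=1, u≡1; β=2, v≡5 (mod 13); (1|13)=+1, (5|13)=-1; sign (−1)^0·+1^2·-1^1 = -1.
(a,b)_5: α=6, u≡4; β=8, v≡3 (mod 5); (4|5)=+1, (3|5)=-1; sign (−1)^0·+1^8·-1^6 = +1.
(a,b)_2: α=1, β=1; u≡1, v≡1 (mod 8); ε(u)ε(v)=0·0, αω(v)=1·0, βω(u)=1·0; sum ≡ 0  ⇒  +1.
(a,b)_∞: sgn(546)=+, sgn(2)=+, so +1.
(a,b)_3: α=1, u≡2; β=-4, v≡2 (mod 3); (2|3)=-1, (2|3)=-1; sign (−1)^0·-1^-4·-1^1 = -1.
(546, 2 / ℚ) ramifies at {3, 13}: a division algebra.

[3, 13]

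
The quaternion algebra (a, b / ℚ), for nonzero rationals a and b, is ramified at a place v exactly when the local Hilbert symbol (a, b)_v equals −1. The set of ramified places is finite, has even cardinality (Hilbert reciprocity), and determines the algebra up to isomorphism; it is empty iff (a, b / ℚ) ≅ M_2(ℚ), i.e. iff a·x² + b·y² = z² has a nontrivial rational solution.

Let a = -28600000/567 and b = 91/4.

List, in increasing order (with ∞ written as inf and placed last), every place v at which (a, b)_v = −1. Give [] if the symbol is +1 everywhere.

Mod squares: a ≡ -5005, b ≡ 91. Check v ∈ {∞, 2, 3, 5, 7, 11, 13}.
v=∞: -5005 < 0 and 91 > 0  ⇒  (a,b)_∞ = +1.
v=5: a=5^5·(≡4), b=5^0·(≡4) mod 5; (4|5)=+1, (4|5)=+1; (−1)^{5·0·2}·(+1)^0·(+1)^5 = +1.
v=11: a=11^1·(≡8), b=11^0·(≡9) mod 11; (8|11)=-1, (9|11)=+1; (−1)^{1·0·5}·(-1)^0·(+1)^1 = +1.
v=13: a=13^1·(≡2), b=13^1·(≡5) mod 13; (2|13)=-1, (5|13)=-1; (−1)^{1·1·6}·(-1)^1·(-1)^1 = +1.
v=7: a=7^-1·(≡3), b=7^1·(≡5) mod 7; (3|7)=-1, (5|7)=-1; (−1)^{-1·1·3}·(-1)^1·(-1)^-1 = -1.
v=3: a=3^-4·(≡2), b=3^0·(≡1) mod 3; (2|3)=-1, (1|3)=+1; (−1)^{-4·0·1}·(-1)^0·(+1)^-4 = +1.
v=2: v_2(a)=6, v_2(b)=-2; units ≡ 3, 3 (mod 8); ε·ε+αω+βω = 1·1+6·1+-2·1 ≡ 1  ⇒  (a,b)_2 = -1.
Ram(-5005, 91) = {2, 7}; no ℚ_2-point on the conic.

[2, 7]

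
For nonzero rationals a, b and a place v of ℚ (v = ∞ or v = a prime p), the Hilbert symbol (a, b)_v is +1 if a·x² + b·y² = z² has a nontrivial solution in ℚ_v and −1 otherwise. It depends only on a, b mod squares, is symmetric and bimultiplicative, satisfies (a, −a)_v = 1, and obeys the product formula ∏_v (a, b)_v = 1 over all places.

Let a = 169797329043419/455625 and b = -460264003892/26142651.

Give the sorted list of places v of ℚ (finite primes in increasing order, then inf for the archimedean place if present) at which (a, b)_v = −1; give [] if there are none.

[7, 11, 19, 43]

(a, b) ≡ (1950179, -1463) mod (ℚ^×)²; places V = {2, 3, 5, 7, 11, 17, 19, 23, 29, 31, 43, ∞}.
(a,b)_43: α=3, u≡16; β=2, v≡7 (mod 43); (16|43)=+1, (7|43)=-1; sign (−1)^0·+1^2·-1^3 = -1.
(a,b)_2: α=0, β=2; u≡3, v≡1 (mod 8); ε(u)ε(v)=1·0, αω(v)=0·0, βω(u)=2·1; sum ≡ 0  ⇒  +1.
(a,b)_19: α=1, u≡10; β=-1, v≡8 (mod 19); (10|19)=-1, (8|19)=-1; sign (−1)^1·-1^-1·-1^1 = -1.
(a,b)_∞: sgn(1950179)=+, sgn(-1463)=−, so +1.
(a,b)_31: α=3, u≡14; β=2, v≡16 (mod 31); (14|31)=+1, (16|31)=+1; sign (−1)^0·+1^2·+1^3 = +1.
(a,b)_29: α=0, u≡5; β=2, v≡24 (mod 29); (5|29)=+1, (24|29)=+1; sign (−1)^0·+1^2·+1^0 = +1.
(a,b)_17: α=0, u≡12; β=-2, v≡16 (mod 17); (12|17)=-1, (16|17)=+1; sign (−1)^0·-1^-2·+1^0 = +1.
(a,b)_7: α=3, u≡4; β=1, v≡1 (mod 7); (4|7)=+1, (1|7)=+1; sign (−1)^1·+1^1·+1^3 = -1.
(a,b)_3: α=-6, u≡2; β=-2, v≡1 (mod 3); (2|3)=-1, (1|3)=+1; sign (−1)^0·-1^-2·+1^-6 = +1.
(a,b)_11: α=1, u≡8; β=1, v≡8 (mod 11); (8|11)=-1, (8|11)=-1; sign (−1)^1·-1^1·-1^1 = -1.
(a,b)_23: α=0, u≡13; β=-2, v≡6 (mod 23); (13|23)=+1, (6|23)=+1; sign (−1)^0·+1^-2·+1^0 = +1.
(a,b)_5: α=-4, u≡1; β=0, v≡3 (mod 5); (1|5)=+1, (3|5)=-1; sign (−1)^0·+1^0·-1^-4 = +1.
(1950179, -1463 / ℚ) ramifies at {7, 11, 19, 43}: a division algebra.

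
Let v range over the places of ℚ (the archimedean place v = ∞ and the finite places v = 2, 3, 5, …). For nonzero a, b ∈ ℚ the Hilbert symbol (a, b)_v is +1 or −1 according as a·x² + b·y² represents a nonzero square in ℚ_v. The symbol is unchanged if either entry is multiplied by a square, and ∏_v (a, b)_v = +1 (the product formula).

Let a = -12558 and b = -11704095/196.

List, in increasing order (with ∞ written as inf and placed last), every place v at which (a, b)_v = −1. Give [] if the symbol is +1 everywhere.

Mod squares: a ≡ -12558, b ≡ -95. Check v ∈ {∞, 2, 3, 5, 7, 13, 19, 23}.
v=2: v_2(a)=1, v_2(b)=-2; units ≡ 1, 1 (mod 8); ε·ε+αω+βω = 0·0+1·0+-2·0 ≡ 0  ⇒  (a,b)_2 = +1.
v=5: a=5^0·(≡2), b=5^1·(≡1) mod 5; (2|5)=-1, (1|5)=+1; (−1)^{0·1·2}·(-1)^1·(+1)^0 = -1.
v=3: a=3^1·(≡2), b=3^6·(≡1) mod 3; (2|3)=-1, (1|3)=+1; (−1)^{1·6·1}·(-1)^6·(+1)^1 = +1.
v=13: a=13^1·(≡9), b=13^2·(≡9) mod 13; (9|13)=+1, (9|13)=+1; (−1)^{1·2·6}·(+1)^2·(+1)^1 = +1.
v=19: a=19^0·(≡1), b=19^1·(≡18) mod 19; (1|19)=+1, (18|19)=-1; (−1)^{0·1·9}·(+1)^1·(-1)^0 = +1.
v=7: a=7^1·(≡5), b=7^-2·(≡6) mod 7; (5|7)=-1, (6|7)=-1; (−1)^{1·-2·3}·(-1)^-2·(-1)^1 = -1.
v=23: a=23^1·(≡6), b=23^0·(≡14) mod 23; (6|23)=+1, (14|23)=-1; (−1)^{1·0·11}·(+1)^0·(-1)^1 = -1.
v=∞: -12558 < 0 and -95 < 0  ⇒  (a,b)_∞ = -1.
|Ram(-12558, -95)| = 4, even; anisotropic at {5, 7, 23, ∞}.

[5, 7, 23, inf]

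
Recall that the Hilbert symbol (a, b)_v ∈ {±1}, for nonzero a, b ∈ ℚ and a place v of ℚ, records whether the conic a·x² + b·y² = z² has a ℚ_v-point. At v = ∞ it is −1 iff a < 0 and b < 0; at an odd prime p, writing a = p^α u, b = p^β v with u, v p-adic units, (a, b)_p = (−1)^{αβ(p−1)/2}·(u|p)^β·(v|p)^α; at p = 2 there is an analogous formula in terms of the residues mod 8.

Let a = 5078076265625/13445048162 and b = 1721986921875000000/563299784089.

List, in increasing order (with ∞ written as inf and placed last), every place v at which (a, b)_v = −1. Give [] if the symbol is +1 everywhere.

Mod squares: a ≡ 418, b ≡ 3. Check v ∈ {∞, 2, 3, 5, 7, 11, 13, 17, 19, 29, 43, 53}.
v=43: a=43^2·(≡16), b=43^0·(≡20) mod 43; (16|43)=+1, (20|43)=-1; (−1)^{2·0·21}·(+1)^0·(-1)^2 = +1.
v=11: a=11^1·(≡5), b=11^2·(≡9) mod 11; (5|11)=+1, (9|11)=+1; (−1)^{1·2·5}·(+1)^2·(+1)^1 = +1.
v=53: a=53^-2·(≡1), b=53^-2·(≡41) mod 53; (1|53)=+1, (41|53)=-1; (−1)^{-2·-2·26}·(+1)^-2·(-1)^-2 = +1.
v=19: a=19^1·(≡2), b=19^2·(≡8) mod 19; (2|19)=-1, (8|19)=-1; (−1)^{1·2·9}·(-1)^2·(-1)^1 = -1.
v=∞: 418 > 0 and 3 > 0  ⇒  (a,b)_∞ = +1.
v=3: a=3^0·(≡1), b=3^1·(≡1) mod 3; (1|3)=+1, (1|3)=+1; (−1)^{0·1·1}·(+1)^1·(+1)^0 = +1.
v=17: a=17^-2·(≡14), b=17^-4·(≡12) mod 17; (14|17)=-1, (12|17)=-1; (−1)^{-2·-4·8}·(-1)^-4·(-1)^-2 = +1.
v=13: a=13^-2·(≡8), b=13^0·(≡4) mod 13; (8|13)=-1, (4|13)=+1; (−1)^{-2·0·6}·(-1)^0·(+1)^-2 = +1.
v=7: a=7^-2·(≡6), b=7^-4·(≡3) mod 7; (6|7)=-1, (3|7)=-1; (−1)^{-2·-4·3}·(-1)^-4·(-1)^-2 = +1.
v=2: v_2(a)=-1, v_2(b)=6; units ≡ 1, 3 (mod 8); ε·ε+αω+βω = 0·1+-1·1+6·0 ≡ 1  ⇒  (a,b)_2 = -1.
v=29: a=29^2·(≡21), b=29^2·(≡15) mod 29; (21|29)=-1, (15|29)=-1; (−1)^{2·2·14}·(-1)^2·(-1)^2 = +1.
v=5: a=5^6·(≡3), b=5^12·(≡3) mod 5; (3|5)=-1, (3|5)=-1; (−1)^{6·12·2}·(-1)^12·(-1)^6 = +1.
|Ram(418, 3)| = 2, even; anisotropic at {2, 19}.

[2, 19]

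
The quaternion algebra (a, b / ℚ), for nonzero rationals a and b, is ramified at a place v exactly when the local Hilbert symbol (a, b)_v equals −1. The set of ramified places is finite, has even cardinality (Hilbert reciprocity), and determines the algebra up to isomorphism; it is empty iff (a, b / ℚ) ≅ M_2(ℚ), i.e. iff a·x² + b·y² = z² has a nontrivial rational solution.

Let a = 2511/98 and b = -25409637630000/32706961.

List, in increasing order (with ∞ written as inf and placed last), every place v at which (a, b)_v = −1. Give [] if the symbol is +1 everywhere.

Mod squares: a ≡ 62, b ≡ -403. Check v ∈ {∞, 2, 3, 5, 7, 13, 19, 31, 43}.
v=∞: 62 > 0 and -403 < 0  ⇒  (a,b)_∞ = +1.
v=43: a=43^0·(≡5), b=43^-2·(≡30) mod 43; (5|43)=-1, (30|43)=-1; (−1)^{0·-2·21}·(-1)^-2·(-1)^0 = +1.
v=7: a=7^-2·(≡6), b=7^-2·(≡5) mod 7; (6|7)=-1, (5|7)=-1; (−1)^{-2·-2·3}·(-1)^-2·(-1)^-2 = +1.
v=31: a=31^1·(≡10), b=31^3·(≡4) mod 31; (10|31)=+1, (4|31)=+1; (−1)^{1·3·15}·(+1)^3·(+1)^1 = -1.
v=3: a=3^4·(≡2), b=3^8·(≡2) mod 3; (2|3)=-1, (2|3)=-1; (−1)^{4·8·1}·(-1)^8·(-1)^4 = +1.
v=13: a=13^0·(≡4), b=13^1·(≡5) mod 13; (4|13)=+1, (5|13)=-1; (−1)^{0·1·6}·(+1)^1·(-1)^0 = +1.
v=19: a=19^0·(≡1), b=19^-2·(≡14) mod 19; (1|19)=+1, (14|19)=-1; (−1)^{0·-2·9}·(+1)^-2·(-1)^0 = +1.
v=2: v_2(a)=-1, v_2(b)=4; units ≡ 7, 5 (mod 8); ε·ε+αω+βω = 1·0+-1·1+4·0 ≡ 1  ⇒  (a,b)_2 = -1.
v=5: a=5^0·(≡2), b=5^4·(≡2) mod 5; (2|5)=-1, (2|5)=-1; (−1)^{0·4·2}·(-1)^4·(-1)^0 = +1.
Ram(62, -403) = {2, 31}; no ℚ_2-point on the conic.

[2, 31]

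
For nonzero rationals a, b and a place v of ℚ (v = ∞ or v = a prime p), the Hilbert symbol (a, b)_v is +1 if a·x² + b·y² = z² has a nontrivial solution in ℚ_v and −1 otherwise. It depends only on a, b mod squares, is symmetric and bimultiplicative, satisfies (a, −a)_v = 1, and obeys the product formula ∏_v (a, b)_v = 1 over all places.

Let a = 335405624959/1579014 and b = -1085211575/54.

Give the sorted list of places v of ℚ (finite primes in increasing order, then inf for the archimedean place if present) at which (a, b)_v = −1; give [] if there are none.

(a, b) ≡ (186, -3162) mod (ℚ^×)²; places V = {2, 3, 5, 7, 17, 19, 31, 41, 43, 59, ∞}.
(a,b)_17: α=0, u≡15; β=1, v≡15 (mod 17); (15|17)=+1, (15|17)=+1; sign (−1)^0·+1^1·+1^0 = +1.
(a,b)_19: α=-2, u≡2; β=0, v≡17 (mod 19); (2|19)=-1, (17|19)=+1; sign (−1)^0·-1^0·+1^-2 = +1.
(a,b)_59: α=2, u≡5; β=0, v≡18 (mod 59); (5|59)=+1, (18|59)=-1; sign (−1)^0·+1^0·-1^2 = +1.
(a,b)_2: α=-1, β=-1; u≡5, v≡3 (mod 8); ε(u)ε(v)=0·1, αω(v)=-1·1, βω(u)=-1·1; sum ≡ 0  ⇒  +1.
(a,b)_∞: sgn(186)=+, sgn(-3162)=−, so +1.
(a,b)_5: α=0, u≡1; β=2, v≡3 (mod 5); (1|5)=+1, (3|5)=-1; sign (−1)^0·+1^2·-1^0 = +1.
(a,b)_3: α=-7, u≡2; β=-3, v≡2 (mod 3); (2|3)=-1, (2|3)=-1; sign (−1)^1·-1^-3·-1^-7 = -1.
(a,b)_41: α=2, u≡11; β=2, v≡4 (mod 41); (11|41)=-1, (4|41)=+1; sign (−1)^0·-1^2·+1^2 = +1.
(a,b)_7: α=0, u≡2; β=2, v≡4 (mod 7); (2|7)=+1, (4|7)=+1; sign (−1)^0·+1^2·+1^0 = +1.
(a,b)_31: α=1, u≡21; β=1, v≡21 (mod 31); (21|31)=-1, (21|31)=-1; sign (−1)^1·-1^1·-1^1 = -1.
(a,b)_43: α=2, u≡40; β=0, v≡2 (mod 43); (40|43)=+1, (2|43)=-1; sign (−1)^0·+1^0·-1^2 = +1.
(186, -3162 / ℚ) ramifies at {3, 31}: a division algebra.

[3, 31]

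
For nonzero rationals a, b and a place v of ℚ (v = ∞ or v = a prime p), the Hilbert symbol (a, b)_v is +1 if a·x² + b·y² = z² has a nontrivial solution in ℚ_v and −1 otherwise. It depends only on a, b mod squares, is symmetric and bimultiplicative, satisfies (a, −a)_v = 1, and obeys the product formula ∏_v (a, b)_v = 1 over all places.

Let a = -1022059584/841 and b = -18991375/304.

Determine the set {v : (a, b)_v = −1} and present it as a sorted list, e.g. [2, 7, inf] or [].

[2, 13, 17, 29, 31, inf]

(a, b) ≡ (-1774409, -85405) mod (ℚ^×)²; places V = {2, 3, 5, 7, 13, 17, 19, 29, 31, 37, ∞}.
(a,b)_17: α=1, u≡12; β=0, v≡6 (mod 17); (12|17)=-1, (6|17)=-1; sign (−1)^0·-1^0·-1^1 = -1.
(a,b)_31: α=1, u≡19; β=1, v≡16 (mod 31); (19|31)=+1, (16|31)=+1; sign (−1)^1·+1^1·+1^1 = -1.
(a,b)_37: α=1, u≡29; β=0, v≡12 (mod 37); (29|37)=-1, (12|37)=+1; sign (−1)^0·-1^0·+1^1 = +1.
(a,b)_7: α=1, u≡1; β=0, v≡1 (mod 7); (1|7)=+1, (1|7)=+1; sign (−1)^0·+1^0·+1^1 = +1.
(a,b)_5: α=0, u≡1; β=3, v≡1 (mod 5); (1|5)=+1, (1|5)=+1; sign (−1)^0·+1^3·+1^0 = +1.
(a,b)_13: α=1, u≡6; β=2, v≡2 (mod 13); (6|13)=-1, (2|13)=-1; sign (−1)^0·-1^2·-1^1 = -1.
(a,b)_2: α=6, β=-4; u≡7, v≡3 (mod 8); ε(u)ε(v)=1·1, αω(v)=6·1, βω(u)=-4·0; sum ≡ 1  ⇒  -1.
(a,b)_19: α=0, u≡5; β=-1, v≡13 (mod 19); (5|19)=+1, (13|19)=-1; sign (−1)^0·+1^-1·-1^0 = +1.
(a,b)_3: α=2, u≡1; β=0, v≡2 (mod 3); (1|3)=+1, (2|3)=-1; sign (−1)^0·+1^0·-1^2 = +1.
(a,b)_∞: sgn(-1774409)=−, sgn(-85405)=−, so -1.
(a,b)_29: α=-2, u≡2; β=1, v≡23 (mod 29); (2|29)=-1, (23|29)=+1; sign (−1)^0·-1^1·+1^-2 = -1.
|Ram(-1774409, -85405)| = 6, even; anisotropic at {2, 13, 17, 29, 31, ∞}.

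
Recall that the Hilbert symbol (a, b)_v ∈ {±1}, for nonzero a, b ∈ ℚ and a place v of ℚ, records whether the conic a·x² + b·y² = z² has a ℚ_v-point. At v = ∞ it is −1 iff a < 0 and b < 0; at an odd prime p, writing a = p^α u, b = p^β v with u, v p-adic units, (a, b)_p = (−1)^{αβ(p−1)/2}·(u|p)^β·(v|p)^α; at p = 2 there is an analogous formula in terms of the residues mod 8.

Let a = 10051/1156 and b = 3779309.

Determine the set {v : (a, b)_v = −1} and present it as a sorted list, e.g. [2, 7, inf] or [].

[19, 29]

Mod squares: a ≡ 19, b ≡ 29. Check v ∈ {∞, 2, 17, 19, 23, 29}.
v=17: a=17^-2·(≡1), b=17^0·(≡5) mod 17; (1|17)=+1, (5|17)=-1; (−1)^{-2·0·8}·(+1)^0·(-1)^-2 = +1.
v=29: a=29^0·(≡3), b=29^1·(≡24) mod 29; (3|29)=-1, (24|29)=+1; (−1)^{0·1·14}·(-1)^1·(+1)^0 = -1.
v=23: a=23^2·(≡7), b=23^0·(≡18) mod 23; (7|23)=-1, (18|23)=+1; (−1)^{2·0·11}·(-1)^0·(+1)^2 = +1.
v=∞: 19 > 0 and 29 > 0  ⇒  (a,b)_∞ = +1.
v=19: a=19^1·(≡1), b=19^4·(≡10) mod 19; (1|19)=+1, (10|19)=-1; (−1)^{1·4·9}·(+1)^4·(-1)^1 = -1.
v=2: v_2(a)=-2, v_2(b)=0; units ≡ 3, 5 (mod 8); ε·ε+αω+βω = 1·0+-2·1+0·1 ≡ 0  ⇒  (a,b)_2 = +1.
|Ram(19, 29)| = 2, even; anisotropic at {19, 29}.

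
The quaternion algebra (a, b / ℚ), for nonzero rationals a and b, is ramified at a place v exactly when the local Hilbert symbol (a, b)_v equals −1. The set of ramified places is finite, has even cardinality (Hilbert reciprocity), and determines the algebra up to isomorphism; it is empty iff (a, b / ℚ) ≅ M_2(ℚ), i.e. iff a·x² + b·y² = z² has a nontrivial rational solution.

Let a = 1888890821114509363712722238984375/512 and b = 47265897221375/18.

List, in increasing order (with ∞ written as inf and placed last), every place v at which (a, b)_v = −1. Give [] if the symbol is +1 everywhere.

Mod squares: a ≡ 34510, b ≡ 5449390. Check v ∈ {∞, 2, 3, 5, 7, 17, 19, 23, 29, 43}.
v=43: a=43^2·(≡6), b=43^1·(≡9) mod 43; (6|43)=+1, (9|43)=+1; (−1)^{2·1·21}·(+1)^1·(+1)^2 = +1.
v=19: a=19^2·(≡1), b=19^1·(≡17) mod 19; (1|19)=+1, (17|19)=+1; (−1)^{2·1·9}·(+1)^1·(+1)^2 = +1.
v=23: a=23^2·(≡7), b=23^1·(≡11) mod 23; (7|23)=-1, (11|23)=-1; (−1)^{2·1·11}·(-1)^1·(-1)^2 = -1.
v=2: v_2(a)=-9, v_2(b)=-1; units ≡ 7, 7 (mod 8); ε·ε+αω+βω = 1·1+-9·0+-1·0 ≡ 1  ⇒  (a,b)_2 = -1.
v=7: a=7^11·(≡1), b=7^4·(≡2) mod 7; (1|7)=+1, (2|7)=+1; (−1)^{11·4·3}·(+1)^4·(+1)^11 = +1.
v=5: a=5^7·(≡2), b=5^3·(≡2) mod 5; (2|5)=-1, (2|5)=-1; (−1)^{7·3·2}·(-1)^3·(-1)^7 = +1.
v=29: a=29^3·(≡13), b=29^1·(≡26) mod 29; (13|29)=+1, (26|29)=-1; (−1)^{3·1·14}·(+1)^1·(-1)^3 = -1.
v=∞: 34510 > 0 and 5449390 > 0  ⇒  (a,b)_∞ = +1.
v=17: a=17^5·(≡10), b=17^2·(≡11) mod 17; (10|17)=-1, (11|17)=-1; (−1)^{5·2·8}·(-1)^2·(-1)^5 = -1.
v=3: a=3^0·(≡1), b=3^-2·(≡1) mod 3; (1|3)=+1, (1|3)=+1; (−1)^{0·-2·1}·(+1)^-2·(+1)^0 = +1.
(34510, 5449390 / ℚ) ramifies at {2, 17, 23, 29}: a division algebra.

[2, 17, 23, 29]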